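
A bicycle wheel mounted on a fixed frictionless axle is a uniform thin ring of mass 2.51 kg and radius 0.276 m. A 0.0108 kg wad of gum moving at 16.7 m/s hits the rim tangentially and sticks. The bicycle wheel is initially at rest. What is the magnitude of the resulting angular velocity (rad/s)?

About the axle the impulsive forces during the collision are internal, so angular momentum about that axis is conserved.
I_p = (2.51)(0.276)² = 0.1912 kg·m². Taking the sense of the wad of gum's angular momentum as positive, L_{wad} = m v R = (0.0108)(16.7)(0.276) = 0.04978 kg·m²/s.
L_i = 0 + 0.04978 = 0.04978 kg·m²/s.
After sticking, I_f = I_p + m R² = 0.1912 + (0.0108)(0.276)² = 0.1920 kg·m².
ω_f = L_i / I_f = 0.04978 / 0.1920 = 0.2592 rad/s.

|ω_f| ≈ 0.259 rad/s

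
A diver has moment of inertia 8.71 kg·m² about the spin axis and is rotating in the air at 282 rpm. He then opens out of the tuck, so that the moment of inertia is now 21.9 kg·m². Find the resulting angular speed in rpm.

ω₂ ≈ 112 rpm

No external torque acts about the spin axis, so angular momentum is conserved.
ω₂ = I₁ω₁ / I₂ = (8.710)(282 rpm) / (21.90) = 112.2 rpm.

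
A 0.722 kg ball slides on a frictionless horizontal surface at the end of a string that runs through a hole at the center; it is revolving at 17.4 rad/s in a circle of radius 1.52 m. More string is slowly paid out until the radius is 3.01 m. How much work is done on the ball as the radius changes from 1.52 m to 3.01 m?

The constraining force is radial, so m r² ω about the center is conserved.
ω₂ = ω₁ (r₁/r₂)² = (17.4)(1.52/3.01)² = 4.437 rad/s.
W = ΔKE = ½m(v₂² − v₁²) = -188.1 J.

W ≈ -188 J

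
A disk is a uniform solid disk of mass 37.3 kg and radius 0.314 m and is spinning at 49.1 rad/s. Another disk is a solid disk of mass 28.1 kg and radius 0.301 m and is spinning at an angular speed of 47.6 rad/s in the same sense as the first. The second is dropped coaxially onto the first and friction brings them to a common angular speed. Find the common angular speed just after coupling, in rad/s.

No external torque acts about the common axis, so total angular momentum is conserved.
Moments of inertia: I_A = ½(37.3)(0.314)² = 1.839 kg·m²; I_B = ½(28.1)(0.301)² = 1.273 kg·m².
Taking A's sense as positive: L = (1.839)(49.1) + (1.273)(47.6) = 150.9 kg·m²·rad/s.
Combined I = 1.839 + 1.273 = 3.112 kg·m².
ω_f = L / I = 150.9 / 3.112 = 48.49 rad/s.

|ω_f| ≈ 48.5 rad/s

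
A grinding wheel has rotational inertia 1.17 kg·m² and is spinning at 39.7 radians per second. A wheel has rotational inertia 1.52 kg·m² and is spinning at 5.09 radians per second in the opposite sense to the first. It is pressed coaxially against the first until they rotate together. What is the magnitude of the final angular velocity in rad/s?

|ω_f| ≈ 14.4 rad/s

The coupling torques are internal; angular momentum about the shared axis is conserved.
Taking A's sense as positive: L = (1.170)(39.7) − (1.520)(5.09) = 38.71 kg·m²·rad/s.
Combined I = 1.170 + 1.520 = 2.690 kg·m².
ω_f = L / I = 38.71 / 2.690 = 14.39 rad/s.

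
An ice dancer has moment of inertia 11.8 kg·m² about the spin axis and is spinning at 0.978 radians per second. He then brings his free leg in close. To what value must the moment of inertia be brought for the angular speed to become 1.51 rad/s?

I₂ ≈ 7.64 kg·m²

With no external torque about the axis, L is conserved: I₁ω₁ = I₂ω₂.
I₂ = I₁ω₁ / ω₂ = (11.8)(0.978) / (1.51) = 7.643 kg·m².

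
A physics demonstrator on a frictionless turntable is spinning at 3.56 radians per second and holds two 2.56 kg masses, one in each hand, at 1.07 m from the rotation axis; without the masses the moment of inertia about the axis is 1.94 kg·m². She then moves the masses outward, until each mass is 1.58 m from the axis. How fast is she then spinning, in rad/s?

No external torque acts about the spin axis, so angular momentum is conserved.
I₁ = 1.94 + 2(2.56)(1.07)² = 7.802 kg·m²; I₂ = 1.94 + 2(2.56)(1.58)² = 14.72 kg·m².
ω₂ = I₁ω₁ / I₂ = (7.802)(3.56 rad/s) / (14.72) = 1.887 rad/s.

ω₂ ≈ 1.89 rad/s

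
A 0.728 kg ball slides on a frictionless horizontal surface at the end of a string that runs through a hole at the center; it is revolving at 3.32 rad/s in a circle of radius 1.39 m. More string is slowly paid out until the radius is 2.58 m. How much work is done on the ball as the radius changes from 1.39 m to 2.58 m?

No torque about the axis ⇒ m r₁² ω₁ = m r₂² ω₂.
ω₂ = ω₁ (r₁/r₂)² = (3.32)(1.39/2.58)² = 0.9637 rad/s.
W = ΔKE = ½m(v₂² − v₁²) = -5.502 J.

W ≈ -5.50 J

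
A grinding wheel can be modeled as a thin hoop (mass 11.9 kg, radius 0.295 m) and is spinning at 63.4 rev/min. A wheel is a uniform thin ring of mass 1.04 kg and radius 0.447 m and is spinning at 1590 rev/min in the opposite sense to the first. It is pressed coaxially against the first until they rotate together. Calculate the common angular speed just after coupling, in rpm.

The coupling torques are internal; angular momentum about the shared axis is conserved.
Moments of inertia: I_A = (11.9)(0.295)² = 1.036 kg·m²; I_B = (1.04)(0.447)² = 0.2078 kg·m².
Taking A's sense as positive: L = (1.036)(63.4) − (0.2078)(1590) = -264.7 kg·m²·rpm.
Combined I = 1.036 + 0.2078 = 1.243 kg·m².
ω_f = L / I = -264.7 / 1.243 = -212.9 rpm.

|ω_f| ≈ 213 rpm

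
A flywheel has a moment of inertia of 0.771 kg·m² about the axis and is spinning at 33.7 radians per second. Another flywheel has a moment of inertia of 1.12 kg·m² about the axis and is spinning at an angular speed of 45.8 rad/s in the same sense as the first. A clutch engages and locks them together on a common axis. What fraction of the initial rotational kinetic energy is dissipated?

No external torque acts about the common axis, so total angular momentum is conserved.
Taking A's sense as positive: L = (0.7710)(33.7) + (1.120)(45.8) = 77.28 kg·m²·rad/s.
Combined I = 0.7710 + 1.120 = 1.891 kg·m².
ω_f = L / I = 77.28 / 1.891 = 40.87 rad/s.
KE_i = ½ΣIω² = 1612 J; KE_f = ½(1.891)(40.87)² = 1579 J.
Fraction dissipated = (KE_i − KE_f)/KE_i = 0.02073.

fraction ≈ 0.0207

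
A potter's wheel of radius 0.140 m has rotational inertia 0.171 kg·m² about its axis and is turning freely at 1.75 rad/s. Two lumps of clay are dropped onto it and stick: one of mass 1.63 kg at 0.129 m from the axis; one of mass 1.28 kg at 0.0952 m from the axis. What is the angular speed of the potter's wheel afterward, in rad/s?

ω_f ≈ 1.43 rad/s

No external torque acts about the axis; L_before = L_after.
Added inertia Σmr² = (1.63)(0.129)² + (1.28)(0.0952)² = 0.03873 kg·m²; I_f = 0.1710 + 0.03873 = 0.2097 kg·m².
ω_f = I_p ω_i / I_f = (0.1710)(1.75) / 0.2097 = 1.427 rad/s.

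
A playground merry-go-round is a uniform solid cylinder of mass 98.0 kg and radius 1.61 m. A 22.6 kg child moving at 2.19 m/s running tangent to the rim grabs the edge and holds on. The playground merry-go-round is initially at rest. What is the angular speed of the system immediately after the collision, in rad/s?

|ω_f| ≈ 0.429 rad/s

The axle reaction passes through the axle and exerts no torque about it; angular momentum about the axle is conserved through the impact.
I_p = ½(98.0)(1.61)² = 127.0 kg·m². Taking the sense of the child's angular momentum as positive, L_{child} = m v R = (22.6)(2.19)(1.61) = 79.69 kg·m²/s.
L_i = 0 + 79.69 = 79.69 kg·m²/s.
After sticking, I_f = I_p + m R² = 127.0 + (22.6)(1.61)² = 185.6 kg·m².
ω_f = L_i / I_f = 79.69 / 185.6 = 0.4294 rad/s.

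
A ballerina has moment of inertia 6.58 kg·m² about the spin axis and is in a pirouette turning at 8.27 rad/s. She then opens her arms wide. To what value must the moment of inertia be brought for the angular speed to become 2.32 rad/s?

With no external torque about the axis, L is conserved: I₁ω₁ = I₂ω₂.
I₂ = I₁ω₁ / ω₂ = (6.58)(8.27) / (2.32) = 23.46 kg·m².

I₂ ≈ 23.5 kg·m²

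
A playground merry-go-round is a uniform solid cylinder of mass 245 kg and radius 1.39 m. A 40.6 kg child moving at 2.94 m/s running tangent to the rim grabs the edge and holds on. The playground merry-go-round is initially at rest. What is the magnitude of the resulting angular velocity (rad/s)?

The axle reaction passes through the axle and exerts no torque about it; angular momentum about the axle is conserved through the impact.
I_p = ½(245)(1.39)² = 236.7 kg·m². Taking the sense of the child's angular momentum as positive, L_{child} = m v R = (40.6)(2.94)(1.39) = 165.9 kg·m²/s.
L_i = 0 + 165.9 = 165.9 kg·m²/s.
After sticking, I_f = I_p + m R² = 236.7 + (40.6)(1.39)² = 315.1 kg·m².
ω_f = L_i / I_f = 165.9 / 315.1 = 0.5265 rad/s.

|ω_f| ≈ 0.527 rad/s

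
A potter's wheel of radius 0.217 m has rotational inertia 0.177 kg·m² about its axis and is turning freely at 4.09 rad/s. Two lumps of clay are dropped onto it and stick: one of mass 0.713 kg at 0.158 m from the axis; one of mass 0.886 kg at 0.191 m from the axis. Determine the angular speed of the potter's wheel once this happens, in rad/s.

The added mass arrives with no angular momentum about the axis, and any external torque about the axis is negligible, so the system's angular momentum is conserved.
Added inertia Σmr² = (0.713)(0.158)² + (0.886)(0.191)² = 0.05012 kg·m²; I_f = 0.1770 + 0.05012 = 0.2271 kg·m².
ω_f = I_p ω_i / I_f = (0.1770)(4.09) / 0.2271 = 3.187 rad/s.

ω_f ≈ 3.19 rad/s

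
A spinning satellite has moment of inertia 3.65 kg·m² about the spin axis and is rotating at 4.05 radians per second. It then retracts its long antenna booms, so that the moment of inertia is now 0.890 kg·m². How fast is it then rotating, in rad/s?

No external torque acts about the spin axis, so angular momentum is conserved.
ω₂ = I₁ω₁ / I₂ = (3.650)(4.05 rad/s) / (0.8900) = 16.61 rad/s.

ω₂ ≈ 16.6 rad/s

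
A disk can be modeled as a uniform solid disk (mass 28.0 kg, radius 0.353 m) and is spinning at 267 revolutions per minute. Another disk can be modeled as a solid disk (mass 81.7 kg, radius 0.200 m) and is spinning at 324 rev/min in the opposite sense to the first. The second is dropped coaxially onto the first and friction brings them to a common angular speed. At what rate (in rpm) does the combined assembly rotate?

|ω_f| ≈ 18.8 rpm

No external torque acts about the common axis, so total angular momentum is conserved.
Moments of inertia: I_A = ½(28.0)(0.353)² = 1.745 kg·m²; I_B = ½(81.7)(0.200)² = 1.634 kg·m².
Taking A's sense as positive: L = (1.745)(267) − (1.634)(324) = -63.63 kg·m²·rpm.
Combined I = 1.745 + 1.634 = 3.379 kg·m².
ω_f = L / I = -63.63 / 3.379 = -18.83 rpm.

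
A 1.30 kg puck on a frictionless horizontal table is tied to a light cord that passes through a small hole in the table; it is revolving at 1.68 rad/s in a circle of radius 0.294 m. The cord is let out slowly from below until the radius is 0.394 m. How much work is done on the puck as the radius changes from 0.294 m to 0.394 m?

W ≈ -0.0703 J

The constraining force is radial, so m r² ω about the center is conserved.
ω₂ = ω₁ (r₁/r₂)² = (1.68)(0.294/0.394)² = 0.9354 rad/s.
W = ΔKE = ½m(v₂² − v₁²) = -0.07028 J.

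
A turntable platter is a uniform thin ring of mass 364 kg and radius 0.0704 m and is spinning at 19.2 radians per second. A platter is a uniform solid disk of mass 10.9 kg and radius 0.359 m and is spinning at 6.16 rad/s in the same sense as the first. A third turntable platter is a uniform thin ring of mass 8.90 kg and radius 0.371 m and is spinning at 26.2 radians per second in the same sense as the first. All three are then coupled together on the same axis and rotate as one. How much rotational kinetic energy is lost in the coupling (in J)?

ΔKE lost ≈ 89.7 J

No external torque acts about the common axis, so total angular momentum is conserved.
Moments of inertia: I_A = (364)(0.0704)² = 1.804 kg·m²; I_B = ½(10.9)(0.359)² = 0.7024 kg·m²; I_C = (8.90)(0.371)² = 1.225 kg·m².
Taking A's sense as positive: L = (1.804)(19.2) + (0.7024)(6.16) + (1.225)(26.2) = 71.06 kg·m²·rad/s.
Combined I = 1.804 + 0.7024 + 1.225 = 3.731 kg·m².
ω_f = L / I = 71.06 / 3.731 = 19.04 rad/s.
KE_i = ½ΣIω² = 766.3 J; KE_f = ½(3.731)(19.04)² = 676.6 J.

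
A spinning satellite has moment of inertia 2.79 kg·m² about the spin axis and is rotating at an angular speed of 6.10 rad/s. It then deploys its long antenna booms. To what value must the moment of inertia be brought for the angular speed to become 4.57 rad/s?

I₂ ≈ 3.72 kg·m²

No external torque acts about the spin axis, so angular momentum is conserved.
I₂ = I₁ω₁ / ω₂ = (2.79)(6.10) / (4.57) = 3.724 kg·m².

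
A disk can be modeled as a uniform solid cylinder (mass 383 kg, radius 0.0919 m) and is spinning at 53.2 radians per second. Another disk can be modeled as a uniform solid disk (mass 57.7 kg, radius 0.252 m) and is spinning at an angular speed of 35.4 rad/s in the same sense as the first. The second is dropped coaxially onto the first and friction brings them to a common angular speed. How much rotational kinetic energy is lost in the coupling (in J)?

ΔKE lost ≈ 136 J

The coupling torques are internal; angular momentum about the shared axis is conserved.
Moments of inertia: I_A = ½(383)(0.0919)² = 1.617 kg·m²; I_B = ½(57.7)(0.252)² = 1.832 kg·m².
Taking A's sense as positive: L = (1.617)(53.2) + (1.832)(35.4) = 150.9 kg·m²·rad/s.
Combined I = 1.617 + 1.832 = 3.449 kg·m².
ω_f = L / I = 150.9 / 3.449 = 43.75 rad/s.
KE_i = ½ΣIω² = 3437 J; KE_f = ½(3.449)(43.75)² = 3301 J.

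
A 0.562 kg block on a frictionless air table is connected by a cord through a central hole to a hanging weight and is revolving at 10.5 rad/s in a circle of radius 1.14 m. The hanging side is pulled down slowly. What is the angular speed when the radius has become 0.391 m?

ω₂ ≈ 89.3 rad/s

The constraining force is radial, so m r² ω about the center is conserved.
ω₂ = ω₁ (r₁/r₂)² = (10.5)(1.14/0.391)² = 89.26 rad/s.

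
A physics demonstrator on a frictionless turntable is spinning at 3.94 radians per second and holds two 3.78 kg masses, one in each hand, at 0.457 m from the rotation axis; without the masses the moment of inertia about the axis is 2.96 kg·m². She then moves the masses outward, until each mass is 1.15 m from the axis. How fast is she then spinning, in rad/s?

With no external torque about the axis, L is conserved: I₁ω₁ = I₂ω₂.
I₁ = 2.96 + 2(3.78)(0.457)² = 4.539 kg·m²; I₂ = 2.96 + 2(3.78)(1.15)² = 12.96 kg·m².
ω₂ = I₁ω₁ / I₂ = (4.539)(3.94 rad/s) / (12.96) = 1.380 rad/s.

ω₂ ≈ 1.38 rad/s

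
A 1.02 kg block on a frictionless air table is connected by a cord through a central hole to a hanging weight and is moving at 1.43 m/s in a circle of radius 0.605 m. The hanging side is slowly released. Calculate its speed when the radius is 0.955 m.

v₂ ≈ 0.906 m/s

Central (radial) force ⇒ zero torque about the center ⇒ m v r is constant.
v₂ = v₁ r₁ / r₂ = (1.43)(0.605) / (0.955) = 0.9059 m/s.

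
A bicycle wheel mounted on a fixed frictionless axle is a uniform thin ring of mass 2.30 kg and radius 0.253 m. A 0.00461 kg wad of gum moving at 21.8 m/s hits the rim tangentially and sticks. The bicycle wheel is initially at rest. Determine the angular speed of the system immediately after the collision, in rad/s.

The axle reaction passes through the axle and exerts no torque about it; angular momentum about the axle is conserved through the impact.
I_p = (2.30)(0.253)² = 0.1472 kg·m². Taking the sense of the wad of gum's angular momentum as positive, L_{wad} = m v R = (0.00461)(21.8)(0.253) = 0.02543 kg·m²/s.
L_i = 0 + 0.02543 = 0.02543 kg·m²/s.
After sticking, I_f = I_p + m R² = 0.1472 + (0.00461)(0.253)² = 0.1475 kg·m².
ω_f = L_i / I_f = 0.02543 / 0.1475 = 0.1724 rad/s.

|ω_f| ≈ 0.172 rad/s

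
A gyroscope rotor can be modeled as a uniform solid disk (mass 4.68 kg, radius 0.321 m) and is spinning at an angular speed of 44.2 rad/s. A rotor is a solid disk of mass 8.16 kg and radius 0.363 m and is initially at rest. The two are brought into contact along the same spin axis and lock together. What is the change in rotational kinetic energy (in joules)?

The coupling torques are internal; angular momentum about the shared axis is conserved.
Moments of inertia: I_A = ½(4.68)(0.321)² = 0.2411 kg·m²; I_B = ½(8.16)(0.363)² = 0.5376 kg·m².
Taking A's sense as positive: L = (0.2411)(44.2) = 10.66 kg·m²·rad/s.
Combined I = 0.2411 + 0.5376 = 0.7787 kg·m².
ω_f = L / I = 10.66 / 0.7787 = 13.69 rad/s.
KE_i = ½ΣIω² = 235.5 J; KE_f = ½(0.7787)(13.69)² = 72.93 J.

ΔKE ≈ -163 J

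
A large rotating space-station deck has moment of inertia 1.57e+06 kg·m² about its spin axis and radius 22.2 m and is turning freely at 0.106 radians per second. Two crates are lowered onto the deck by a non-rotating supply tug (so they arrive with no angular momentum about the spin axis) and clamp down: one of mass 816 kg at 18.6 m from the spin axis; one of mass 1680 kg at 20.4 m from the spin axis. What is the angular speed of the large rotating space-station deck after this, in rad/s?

The added mass arrives with no angular momentum about the spin axis, and any external torque about the spin axis is negligible, so the system's angular momentum is conserved.
Added inertia Σmr² = (816)(18.6)² + (1680)(20.4)² = 9.815e+05 kg·m²; I_f = 1.570e+06 + 9.815e+05 = 2.551e+06 kg·m².
ω_f = I_p ω_i / I_f = (1.570e+06)(0.106) / 2.551e+06 = 0.06523 rad/s.

ω_f ≈ 0.0652 rad/s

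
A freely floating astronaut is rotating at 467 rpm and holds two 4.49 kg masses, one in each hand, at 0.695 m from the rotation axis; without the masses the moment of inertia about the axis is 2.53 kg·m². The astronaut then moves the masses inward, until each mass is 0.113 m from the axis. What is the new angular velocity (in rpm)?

ω₂ ≈ 1210 rpm

With no external torque about the axis, L is conserved: I₁ω₁ = I₂ω₂.
I₁ = 2.53 + 2(4.49)(0.695)² = 6.868 kg·m²; I₂ = 2.53 + 2(4.49)(0.113)² = 2.645 kg·m².
ω₂ = I₁ω₁ / I₂ = (6.868)(467 rpm) / (2.645) = 1213 rpm.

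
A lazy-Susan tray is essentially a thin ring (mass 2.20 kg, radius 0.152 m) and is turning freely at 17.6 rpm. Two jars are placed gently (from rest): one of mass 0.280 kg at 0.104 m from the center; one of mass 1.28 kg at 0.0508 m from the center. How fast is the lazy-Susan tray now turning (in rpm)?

No external torque acts about the center; L_before = L_after.
I_p = (2.20)(0.152)² = 0.05083 kg·m².
Added inertia Σmr² = (0.280)(0.104)² + (1.28)(0.0508)² = 0.006332 kg·m²; I_f = 0.05083 + 0.006332 = 0.05716 kg·m².
ω_f = I_p ω_i / I_f = (0.05083)(17.6) / 0.05716 = 15.65 rpm.

ω_f ≈ 15.7 rpm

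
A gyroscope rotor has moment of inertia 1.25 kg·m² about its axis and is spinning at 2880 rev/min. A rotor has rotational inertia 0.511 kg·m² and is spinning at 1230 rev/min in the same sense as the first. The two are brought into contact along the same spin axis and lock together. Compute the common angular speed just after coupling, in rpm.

|ω_f| ≈ 2400 rpm

No external torque acts about the common axis, so total angular momentum is conserved.
Taking A's sense as positive: L = (1.250)(2880) + (0.5110)(1230) = 4229 kg·m²·rpm.
Combined I = 1.250 + 0.5110 = 1.761 kg·m².
ω_f = L / I = 4229 / 1.761 = 2401 rpm.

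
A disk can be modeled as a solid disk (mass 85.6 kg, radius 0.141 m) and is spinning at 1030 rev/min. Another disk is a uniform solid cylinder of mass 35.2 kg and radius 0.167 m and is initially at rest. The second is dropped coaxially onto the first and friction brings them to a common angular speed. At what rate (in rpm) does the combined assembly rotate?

|ω_f| ≈ 653 rpm

No external torque acts about the common axis, so total angular momentum is conserved.
Moments of inertia: I_A = ½(85.6)(0.141)² = 0.8509 kg·m²; I_B = ½(35.2)(0.167)² = 0.4908 kg·m².
Taking A's sense as positive: L = (0.8509)(1030) = 876.4 kg·m²·rpm.
Combined I = 0.8509 + 0.4908 = 1.342 kg·m².
ω_f = L / I = 876.4 / 1.342 = 653.2 rpm.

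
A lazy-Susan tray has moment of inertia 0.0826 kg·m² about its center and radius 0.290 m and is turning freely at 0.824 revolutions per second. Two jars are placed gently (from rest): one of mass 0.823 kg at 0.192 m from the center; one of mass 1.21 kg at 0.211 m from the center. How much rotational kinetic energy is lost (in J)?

No external torque acts about the center; L_before = L_after.
Added inertia Σmr² = (0.823)(0.192)² + (1.21)(0.211)² = 0.08421 kg·m²; I_f = 0.08260 + 0.08421 = 0.1668 kg·m².
ω_f = I_p ω_i / I_f = (0.08260)(0.824) / 0.1668 = 0.4080 rev/s.
KE_i = ½(0.08260)(5.177 rad/s)² = 1.107 J; KE_f = ½(0.1668)(2.564)² = 0.5482 J.

energy lost ≈ 0.559 J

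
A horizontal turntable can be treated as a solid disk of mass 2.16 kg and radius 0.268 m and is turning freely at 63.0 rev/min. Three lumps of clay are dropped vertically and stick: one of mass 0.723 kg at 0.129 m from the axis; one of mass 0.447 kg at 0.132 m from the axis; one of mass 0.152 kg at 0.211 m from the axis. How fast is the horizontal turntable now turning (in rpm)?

No external torque acts about the axis; L_before = L_after.
I_p = ½(2.16)(0.268)² = 0.07757 kg·m².
Added inertia Σmr² = (0.723)(0.129)² + (0.447)(0.132)² + (0.152)(0.211)² = 0.02659 kg·m²; I_f = 0.07757 + 0.02659 = 0.1042 kg·m².
ω_f = I_p ω_i / I_f = (0.07757)(63.0) / 0.1042 = 46.92 rpm.

ω_f ≈ 46.9 rpm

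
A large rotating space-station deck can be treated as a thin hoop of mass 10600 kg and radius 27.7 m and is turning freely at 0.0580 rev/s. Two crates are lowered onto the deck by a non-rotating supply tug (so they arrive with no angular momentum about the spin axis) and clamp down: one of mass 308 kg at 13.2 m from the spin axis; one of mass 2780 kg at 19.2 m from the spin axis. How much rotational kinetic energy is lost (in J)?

energy lost ≈ 63200 J

No external torque acts about the spin axis; L_before = L_after.
I_p = (10600)(27.7)² = 8.133e+06 kg·m².
Added inertia Σmr² = (308)(13.2)² + (2780)(19.2)² = 1.078e+06 kg·m²; I_f = 8.133e+06 + 1.078e+06 = 9.212e+06 kg·m².
ω_f = I_p ω_i / I_f = (8.133e+06)(0.0580) / 9.212e+06 = 0.05121 rev/s.
KE_i = ½(8.133e+06)(0.3644 rad/s)² = 5.401e+05 J; KE_f = ½(9.212e+06)(0.3218)² = 4.768e+05 J.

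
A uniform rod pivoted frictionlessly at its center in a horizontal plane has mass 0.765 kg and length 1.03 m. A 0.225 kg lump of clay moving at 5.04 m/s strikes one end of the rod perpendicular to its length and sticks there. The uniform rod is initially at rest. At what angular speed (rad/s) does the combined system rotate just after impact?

About the pivot the impulsive forces during the collision are internal, so angular momentum about that axis is conserved.
I_p = (1/12)(0.765)(1.03)² = 0.06763 kg·m². Taking the sense of the lump of clay's angular momentum as positive, L_{lump} = m v R = (0.225)(5.04)(1.03/2) = 0.5840 kg·m²/s.
L_i = 0 + 0.5840 = 0.5840 kg·m²/s.
After sticking, I_f = I_p + m R² = 0.06763 + (0.225)(1.03/2)² = 0.1273 kg·m².
ω_f = L_i / I_f = 0.5840 / 0.1273 = 4.587 rad/s.

|ω_f| ≈ 4.59 rad/s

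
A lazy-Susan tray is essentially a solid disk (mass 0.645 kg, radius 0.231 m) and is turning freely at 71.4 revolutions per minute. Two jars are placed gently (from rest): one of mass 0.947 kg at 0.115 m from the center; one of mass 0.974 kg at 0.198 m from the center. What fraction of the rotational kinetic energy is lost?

No external torque acts about the center; L_before = L_after.
I_p = ½(0.645)(0.231)² = 0.01721 kg·m².
Added inertia Σmr² = (0.947)(0.115)² + (0.974)(0.198)² = 0.05071 kg·m²; I_f = 0.01721 + 0.05071 = 0.06792 kg·m².
ω_f = I_p ω_i / I_f = (0.01721)(71.4) / 0.06792 = 18.09 rpm.
KE_i = ½(0.01721)(7.477 rad/s)² = 0.4810 J; KE_f = ½(0.06792)(1.895)² = 0.1219 J.
Fraction lost = 0.7466.

fraction ≈ 0.747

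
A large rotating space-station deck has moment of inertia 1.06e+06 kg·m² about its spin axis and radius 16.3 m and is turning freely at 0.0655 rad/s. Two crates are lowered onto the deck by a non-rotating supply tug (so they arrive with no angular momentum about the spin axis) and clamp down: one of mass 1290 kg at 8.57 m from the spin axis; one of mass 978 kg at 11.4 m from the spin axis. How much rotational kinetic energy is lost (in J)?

energy lost ≈ 394 J

The added mass arrives with no angular momentum about the spin axis, and any external torque about the spin axis is negligible, so the system's angular momentum is conserved.
Added inertia Σmr² = (1290)(8.57)² + (978)(11.4)² = 2.218e+05 kg·m²; I_f = 1.060e+06 + 2.218e+05 = 1.282e+06 kg·m².
ω_f = I_p ω_i / I_f = (1.060e+06)(0.0655) / 1.282e+06 = 0.05416 rad/s.
KE_i = ½(1.060e+06)(0.06550 rad/s)² = 2274 J; KE_f = ½(1.282e+06)(0.05416)² = 1880 J.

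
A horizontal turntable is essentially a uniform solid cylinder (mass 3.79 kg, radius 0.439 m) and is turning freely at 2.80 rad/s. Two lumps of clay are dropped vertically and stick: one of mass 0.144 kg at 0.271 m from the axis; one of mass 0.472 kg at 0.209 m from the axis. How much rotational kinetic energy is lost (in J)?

The added mass arrives with no angular momentum about the axis, and any external torque about the axis is negligible, so the system's angular momentum is conserved.
I_p = ½(3.79)(0.439)² = 0.3652 kg·m².
Added inertia Σmr² = (0.144)(0.271)² + (0.472)(0.209)² = 0.03119 kg·m²; I_f = 0.3652 + 0.03119 = 0.3964 kg·m².
ω_f = I_p ω_i / I_f = (0.3652)(2.80) / 0.3964 = 2.580 rad/s.
KE_i = ½(0.3652)(2.800 rad/s)² = 1.432 J; KE_f = ½(0.3964)(2.580)² = 1.319 J.

energy lost ≈ 0.113 J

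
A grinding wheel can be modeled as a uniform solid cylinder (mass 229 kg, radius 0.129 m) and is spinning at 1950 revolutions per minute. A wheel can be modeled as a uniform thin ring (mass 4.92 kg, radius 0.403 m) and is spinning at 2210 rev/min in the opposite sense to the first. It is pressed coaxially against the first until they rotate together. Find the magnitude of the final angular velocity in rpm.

|ω_f| ≈ 721 rpm

The coupling torques are internal; angular momentum about the shared axis is conserved.
Moments of inertia: I_A = ½(229)(0.129)² = 1.905 kg·m²; I_B = (4.92)(0.403)² = 0.7991 kg·m².
Taking A's sense as positive: L = (1.905)(1950) − (0.7991)(2210) = 1950 kg·m²·rpm.
Combined I = 1.905 + 0.7991 = 2.704 kg·m².
ω_f = L / I = 1950 / 2.704 = 720.9 rpm.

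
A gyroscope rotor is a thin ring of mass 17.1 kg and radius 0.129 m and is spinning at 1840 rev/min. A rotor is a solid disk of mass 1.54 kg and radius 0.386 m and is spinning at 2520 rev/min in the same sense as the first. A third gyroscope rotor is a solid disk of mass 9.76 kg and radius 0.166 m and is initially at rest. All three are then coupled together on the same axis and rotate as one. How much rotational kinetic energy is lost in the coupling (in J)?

No external torque acts about the common axis, so total angular momentum is conserved.
Moments of inertia: I_A = (17.1)(0.129)² = 0.2846 kg·m²; I_B = ½(1.54)(0.386)² = 0.1147 kg·m²; I_C = ½(9.76)(0.166)² = 0.1345 kg·m².
Taking A's sense as positive: L = (0.2846)(1840) + (0.1147)(2520) = 812.7 kg·m²·rpm.
Combined I = 0.2846 + 0.1147 + 0.1345 = 0.5338 kg·m².
ω_f = L / I = 812.7 / 0.5338 = 1523 rpm.
KE_i = ½ΣIω² = 9277 J; KE_f = ½(0.5338)(159.4)² = 6785 J.

ΔKE lost ≈ 2490 J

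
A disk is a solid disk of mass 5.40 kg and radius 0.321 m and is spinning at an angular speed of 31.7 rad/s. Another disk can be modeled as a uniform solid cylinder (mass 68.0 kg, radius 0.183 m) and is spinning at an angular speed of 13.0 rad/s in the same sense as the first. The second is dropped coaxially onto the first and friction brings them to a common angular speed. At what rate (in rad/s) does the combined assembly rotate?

|ω_f| ≈ 16.7 rad/s

No external torque acts about the common axis, so total angular momentum is conserved.
Moments of inertia: I_A = ½(5.40)(0.321)² = 0.2782 kg·m²; I_B = ½(68.0)(0.183)² = 1.139 kg·m².
Taking A's sense as positive: L = (0.2782)(31.7) + (1.139)(13.0) = 23.62 kg·m²·rad/s.
Combined I = 0.2782 + 1.139 = 1.417 kg·m².
ω_f = L / I = 23.62 / 1.417 = 16.67 rad/s.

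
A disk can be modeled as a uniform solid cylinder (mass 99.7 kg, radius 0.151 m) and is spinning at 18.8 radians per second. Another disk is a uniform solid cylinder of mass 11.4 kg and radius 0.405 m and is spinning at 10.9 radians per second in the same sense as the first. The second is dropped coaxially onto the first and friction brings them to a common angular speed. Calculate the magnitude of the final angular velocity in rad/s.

The coupling torques are internal; angular momentum about the shared axis is conserved.
Moments of inertia: I_A = ½(99.7)(0.151)² = 1.137 kg·m²; I_B = ½(11.4)(0.405)² = 0.9349 kg·m².
Taking A's sense as positive: L = (1.137)(18.8) + (0.9349)(10.9) = 31.56 kg·m²·rad/s.
Combined I = 1.137 + 0.9349 = 2.072 kg·m².
ω_f = L / I = 31.56 / 2.072 = 15.23 rad/s.

|ω_f| ≈ 15.2 rad/s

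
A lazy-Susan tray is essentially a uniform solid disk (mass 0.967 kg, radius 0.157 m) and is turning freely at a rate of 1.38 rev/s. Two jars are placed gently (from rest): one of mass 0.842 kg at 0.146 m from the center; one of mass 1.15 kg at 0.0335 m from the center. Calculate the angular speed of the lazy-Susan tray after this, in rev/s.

No external torque acts about the center; L_before = L_after.
I_p = ½(0.967)(0.157)² = 0.01192 kg·m².
Added inertia Σmr² = (0.842)(0.146)² + (1.15)(0.0335)² = 0.01924 kg·m²; I_f = 0.01192 + 0.01924 = 0.03116 kg·m².
ω_f = I_p ω_i / I_f = (0.01192)(1.38) / 0.03116 = 0.5279 rev/s.

ω_f ≈ 0.528 rev/s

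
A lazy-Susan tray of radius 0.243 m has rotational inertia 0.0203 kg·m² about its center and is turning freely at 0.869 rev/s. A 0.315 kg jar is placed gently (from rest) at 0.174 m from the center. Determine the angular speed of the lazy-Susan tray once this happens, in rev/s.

No external torque acts about the center; L_before = L_after.
Added inertia Σmr² = (0.315)(0.174)² = 0.009537 kg·m²; I_f = 0.02030 + 0.009537 = 0.02984 kg·m².
ω_f = I_p ω_i / I_f = (0.02030)(0.869) / 0.02984 = 0.5912 rev/s.

ω_f ≈ 0.591 rev/s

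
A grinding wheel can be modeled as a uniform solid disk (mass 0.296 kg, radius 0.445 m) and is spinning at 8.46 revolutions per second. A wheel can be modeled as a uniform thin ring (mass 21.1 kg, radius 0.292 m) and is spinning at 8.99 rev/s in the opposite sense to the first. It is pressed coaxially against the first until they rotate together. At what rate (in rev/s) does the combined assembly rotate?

The coupling torques are internal; angular momentum about the shared axis is conserved.
Moments of inertia: I_A = ½(0.296)(0.445)² = 0.02931 kg·m²; I_B = (21.1)(0.292)² = 1.799 kg·m².
Taking A's sense as positive: L = (0.02931)(8.46) − (1.799)(8.99) = -15.93 kg·m²·rev/s.
Combined I = 0.02931 + 1.799 = 1.828 kg·m².
ω_f = L / I = -15.93 / 1.828 = -8.710 rev/s.

|ω_f| ≈ 8.71 rev/s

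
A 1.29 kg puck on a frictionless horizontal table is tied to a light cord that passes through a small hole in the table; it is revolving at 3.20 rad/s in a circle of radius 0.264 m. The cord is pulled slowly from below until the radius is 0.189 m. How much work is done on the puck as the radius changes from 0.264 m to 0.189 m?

No torque about the axis ⇒ m r₁² ω₁ = m r₂² ω₂.
ω₂ = ω₁ (r₁/r₂)² = (3.20)(0.264/0.189)² = 6.244 rad/s.
W = ΔKE = ½m(v₂² − v₁²) = 0.4378 J.

W ≈ 0.438 J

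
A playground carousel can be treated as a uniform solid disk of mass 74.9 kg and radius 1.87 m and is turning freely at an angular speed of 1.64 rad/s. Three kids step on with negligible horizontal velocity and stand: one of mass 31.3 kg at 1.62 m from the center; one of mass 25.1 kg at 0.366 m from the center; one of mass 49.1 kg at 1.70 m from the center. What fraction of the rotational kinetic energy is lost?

No external torque acts about the center; L_before = L_after.
I_p = ½(74.9)(1.87)² = 131.0 kg·m².
Added inertia Σmr² = (31.3)(1.62)² + (25.1)(0.366)² + (49.1)(1.70)² = 227.4 kg·m²; I_f = 131.0 + 227.4 = 358.4 kg·m².
ω_f = I_p ω_i / I_f = (131.0)(1.64) / 358.4 = 0.5993 rad/s.
KE_i = ½(131.0)(1.640 rad/s)² = 176.1 J; KE_f = ½(358.4)(0.5993)² = 64.36 J.
Fraction lost = 0.6346.

fraction ≈ 0.635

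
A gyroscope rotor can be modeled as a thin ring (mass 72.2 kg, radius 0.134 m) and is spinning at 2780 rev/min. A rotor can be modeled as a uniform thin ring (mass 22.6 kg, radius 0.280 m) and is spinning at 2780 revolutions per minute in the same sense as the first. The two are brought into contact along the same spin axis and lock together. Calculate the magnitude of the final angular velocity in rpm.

|ω_f| ≈ 2780 rpm

The coupling torques are internal; angular momentum about the shared axis is conserved.
Moments of inertia: I_A = (72.2)(0.134)² = 1.296 kg·m²; I_B = (22.6)(0.280)² = 1.772 kg·m².
Taking A's sense as positive: L = (1.296)(2780) + (1.772)(2780) = 8530 kg·m²·rpm.
Combined I = 1.296 + 1.772 = 3.068 kg·m².
ω_f = L / I = 8530 / 3.068 = 2780 rpm.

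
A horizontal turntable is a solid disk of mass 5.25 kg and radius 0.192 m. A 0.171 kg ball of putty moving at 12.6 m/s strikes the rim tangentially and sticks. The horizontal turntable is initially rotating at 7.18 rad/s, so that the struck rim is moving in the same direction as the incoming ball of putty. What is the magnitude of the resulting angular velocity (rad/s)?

About the axle the impulsive forces during the collision are internal, so angular momentum about that axis is conserved.
I_p = ½(5.25)(0.192)² = 0.09677 kg·m². Taking the sense of the ball of putty's angular momentum as positive, L_{ball} = m v R = (0.171)(12.6)(0.192) = 0.4137 kg·m²/s.
L_i = +I_p ω_p + m v R = +(0.09677)(7.18) + 0.4137 = 1.108 kg·m²/s.
After sticking, I_f = I_p + m R² = 0.09677 + (0.171)(0.192)² = 0.1031 kg·m².
ω_f = L_i / I_f = 1.108 / 0.1031 = 10.75 rad/s.

|ω_f| ≈ 10.8 rad/s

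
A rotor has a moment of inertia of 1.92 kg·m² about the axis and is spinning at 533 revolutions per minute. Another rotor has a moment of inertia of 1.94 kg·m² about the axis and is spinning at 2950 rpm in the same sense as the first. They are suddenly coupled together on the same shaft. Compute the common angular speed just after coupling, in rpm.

|ω_f| ≈ 1750 rpm

No external torque acts about the common axis, so total angular momentum is conserved.
Taking A's sense as positive: L = (1.920)(533) + (1.940)(2950) = 6746 kg·m²·rpm.
Combined I = 1.920 + 1.940 = 3.860 kg·m².
ω_f = L / I = 6746 / 3.860 = 1748 rpm.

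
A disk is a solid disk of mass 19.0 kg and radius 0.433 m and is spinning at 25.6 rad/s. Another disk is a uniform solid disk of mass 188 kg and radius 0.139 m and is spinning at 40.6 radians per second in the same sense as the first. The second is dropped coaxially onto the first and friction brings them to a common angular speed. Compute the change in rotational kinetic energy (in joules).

No external torque acts about the common axis, so total angular momentum is conserved.
Moments of inertia: I_A = ½(19.0)(0.433)² = 1.781 kg·m²; I_B = ½(188)(0.139)² = 1.816 kg·m².
Taking A's sense as positive: L = (1.781)(25.6) + (1.816)(40.6) = 119.3 kg·m²·rad/s.
Combined I = 1.781 + 1.816 = 3.597 kg·m².
ω_f = L / I = 119.3 / 3.597 = 33.17 rad/s.
KE_i = ½ΣIω² = 2081 J; KE_f = ½(3.597)(33.17)² = 1979 J.

ΔKE ≈ -101 J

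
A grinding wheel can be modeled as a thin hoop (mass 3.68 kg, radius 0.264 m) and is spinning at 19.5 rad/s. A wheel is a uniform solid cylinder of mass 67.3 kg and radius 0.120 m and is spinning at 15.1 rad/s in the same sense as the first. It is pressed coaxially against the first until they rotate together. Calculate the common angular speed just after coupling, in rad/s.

|ω_f| ≈ 16.6 rad/s

The coupling torques are internal; angular momentum about the shared axis is conserved.
Moments of inertia: I_A = (3.68)(0.264)² = 0.2565 kg·m²; I_B = ½(67.3)(0.120)² = 0.4846 kg·m².
Taking A's sense as positive: L = (0.2565)(19.5) + (0.4846)(15.1) = 12.32 kg·m²·rad/s.
Combined I = 0.2565 + 0.4846 = 0.7410 kg·m².
ω_f = L / I = 12.32 / 0.7410 = 16.62 rad/s.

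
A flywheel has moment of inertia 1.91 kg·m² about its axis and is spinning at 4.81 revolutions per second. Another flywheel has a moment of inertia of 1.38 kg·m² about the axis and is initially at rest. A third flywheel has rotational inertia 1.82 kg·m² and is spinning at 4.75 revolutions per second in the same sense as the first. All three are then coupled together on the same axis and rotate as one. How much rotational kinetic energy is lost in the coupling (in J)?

ΔKE lost ≈ 455 J

The coupling torques are internal; angular momentum about the shared axis is conserved.
Taking A's sense as positive: L = (1.910)(4.81) + (1.820)(4.75) = 17.83 kg·m²·rev/s.
Combined I = 1.910 + 1.380 + 1.820 = 5.110 kg·m².
ω_f = L / I = 17.83 / 5.110 = 3.490 rev/s.
KE_i = ½ΣIω² = 1683 J; KE_f = ½(5.110)(21.93)² = 1228 J.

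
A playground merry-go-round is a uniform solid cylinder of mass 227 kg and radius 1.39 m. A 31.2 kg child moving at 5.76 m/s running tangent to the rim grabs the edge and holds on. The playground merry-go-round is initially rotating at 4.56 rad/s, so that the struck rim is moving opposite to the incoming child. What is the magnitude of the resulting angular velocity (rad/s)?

The axle reaction passes through the axle and exerts no torque about it; angular momentum about the axle is conserved through the impact.
I_p = ½(227)(1.39)² = 219.3 kg·m². Taking the sense of the child's angular momentum as positive, L_{child} = m v R = (31.2)(5.76)(1.39) = 249.8 kg·m²/s.
L_i = −I_p ω_p + m v R = −(219.3)(4.56) + 249.8 = -750.2 kg·m²/s.
After sticking, I_f = I_p + m R² = 219.3 + (31.2)(1.39)² = 279.6 kg·m².
ω_f = L_i / I_f = -750.2 / 279.6 = -2.683 rad/s.

|ω_f| ≈ 2.68 rad/s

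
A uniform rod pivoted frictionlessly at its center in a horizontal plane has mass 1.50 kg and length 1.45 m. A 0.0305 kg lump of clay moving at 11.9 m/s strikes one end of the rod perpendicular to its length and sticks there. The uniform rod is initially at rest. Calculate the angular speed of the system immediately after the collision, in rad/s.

|ω_f| ≈ 0.944 rad/s

About the pivot the impulsive forces during the collision are internal, so angular momentum about that axis is conserved.
I_p = (1/12)(1.50)(1.45)² = 0.2628 kg·m². Taking the sense of the lump of clay's angular momentum as positive, L_{lump} = m v R = (0.0305)(11.9)(1.45/2) = 0.2631 kg·m²/s.
L_i = 0 + 0.2631 = 0.2631 kg·m²/s.
After sticking, I_f = I_p + m R² = 0.2628 + (0.0305)(1.45/2)² = 0.2788 kg·m².
ω_f = L_i / I_f = 0.2631 / 0.2788 = 0.9437 rad/s.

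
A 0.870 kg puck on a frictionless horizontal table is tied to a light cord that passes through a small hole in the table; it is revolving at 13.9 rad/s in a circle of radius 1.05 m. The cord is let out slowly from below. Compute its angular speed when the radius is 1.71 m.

ω₂ ≈ 5.24 rad/s

No torque about the axis ⇒ m r₁² ω₁ = m r₂² ω₂.
ω₂ = ω₁ (r₁/r₂)² = (13.9)(1.05/1.71)² = 5.241 rad/s.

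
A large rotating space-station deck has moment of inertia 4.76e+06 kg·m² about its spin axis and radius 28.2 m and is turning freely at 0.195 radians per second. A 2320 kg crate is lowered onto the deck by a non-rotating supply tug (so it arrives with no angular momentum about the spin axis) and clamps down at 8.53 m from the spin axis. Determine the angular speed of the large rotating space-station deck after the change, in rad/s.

No external torque acts about the spin axis; L_before = L_after.
Added inertia Σmr² = (2320)(8.53)² = 1.688e+05 kg·m²; I_f = 4.760e+06 + 1.688e+05 = 4.929e+06 kg·m².
ω_f = I_p ω_i / I_f = (4.760e+06)(0.195) / 4.929e+06 = 0.1883 rad/s.

ω_f ≈ 0.188 rad/s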